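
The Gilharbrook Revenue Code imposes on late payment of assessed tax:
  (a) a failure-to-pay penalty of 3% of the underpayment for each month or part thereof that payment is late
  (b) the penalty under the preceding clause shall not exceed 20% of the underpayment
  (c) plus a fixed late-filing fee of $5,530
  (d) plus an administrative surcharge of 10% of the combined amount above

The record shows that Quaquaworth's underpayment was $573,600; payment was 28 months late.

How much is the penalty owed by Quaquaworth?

$132,275

Accrued rate: 3% × 28 = 84%, capped at 20% → 20%
Failure-to-pay penalty: 20% of $573,600 = $114,720
Penalty before surcharge: $114,720 + $5,530 = $120,250
Administrative surcharge: 10% of $120,250 = $12,025
Total penalty: $120,250 + $12,025 = $132,275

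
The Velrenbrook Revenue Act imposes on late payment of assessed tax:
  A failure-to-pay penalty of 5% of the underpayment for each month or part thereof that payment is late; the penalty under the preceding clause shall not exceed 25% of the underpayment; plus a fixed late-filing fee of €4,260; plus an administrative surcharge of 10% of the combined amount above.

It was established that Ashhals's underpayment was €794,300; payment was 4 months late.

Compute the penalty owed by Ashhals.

Accrued rate: 5% × 4 = 20%, capped at 25% → 20%
Failure-to-pay penalty: 20% of €794,300 = €158,860
Penalty before surcharge: €158,860 + €4,260 = €163,120
Administrative surcharge: 10% of €163,120 = €16,312
Total penalty: €163,120 + €16,312 = €179,432

€179,432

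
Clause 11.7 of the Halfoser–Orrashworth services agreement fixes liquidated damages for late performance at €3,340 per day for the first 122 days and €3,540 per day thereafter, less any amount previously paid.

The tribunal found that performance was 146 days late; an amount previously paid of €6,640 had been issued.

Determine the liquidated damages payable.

First 122 days: 122 × €3,340 = €407,480
Remaining days: (146 − 122) × €3,540 = €84,960
Accrued per-day damages: €407,480 + €84,960 = €492,440
Less amount previously paid: €492,440 − €6,640 = €485,800

Liquidated damages: €485,800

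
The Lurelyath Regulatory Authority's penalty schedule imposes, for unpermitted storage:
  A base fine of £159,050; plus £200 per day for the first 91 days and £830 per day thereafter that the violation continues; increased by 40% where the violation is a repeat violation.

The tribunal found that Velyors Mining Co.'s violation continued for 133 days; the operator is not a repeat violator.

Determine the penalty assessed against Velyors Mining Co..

Civil penalty: £212,110

First 91 days: 91 × £200 = £18,200
Remaining days: (133 − 91) × £830 = £34,860
Per-day component: £18,200 + £34,860 = £53,060
Base plus per-day: £159,050 + £53,060 = £212,110
The operator is not a repeat violator: no 40% increase.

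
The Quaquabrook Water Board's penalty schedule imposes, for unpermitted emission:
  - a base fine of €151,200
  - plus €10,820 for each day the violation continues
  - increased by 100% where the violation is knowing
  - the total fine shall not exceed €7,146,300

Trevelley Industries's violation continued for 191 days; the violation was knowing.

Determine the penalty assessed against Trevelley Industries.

€4,435,640

Per-day component: 191 × €10,820 = €2,066,620
Base plus per-day: €151,200 + €2,066,620 = €2,217,820
Enhancement: 100% of €2,217,820 = €2,217,820
Enhanced fine: €2,217,820 + €2,217,820 = €4,435,640
Cap at €7,146,300: €4,435,640 is within the cap, no reduction.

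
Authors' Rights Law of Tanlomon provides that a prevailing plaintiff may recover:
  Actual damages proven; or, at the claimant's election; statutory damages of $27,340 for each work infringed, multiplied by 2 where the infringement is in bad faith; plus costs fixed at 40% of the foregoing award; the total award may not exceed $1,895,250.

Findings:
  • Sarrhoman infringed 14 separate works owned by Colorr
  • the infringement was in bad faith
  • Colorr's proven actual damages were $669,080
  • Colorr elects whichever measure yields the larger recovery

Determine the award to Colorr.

$1,071,728

Statutory damages: 14 × $27,340 = $382,760
Doubled: 2 × $382,760 = $765,520
Greater of actual damages ($669,080) or enhanced statutory damages ($765,520): $765,520
Costs: 40% of $765,520 = $306,208
Award plus costs: $765,520 + $306,208 = $1,071,728
Cap at $1,895,250: $1,071,728 is within the cap, no reduction.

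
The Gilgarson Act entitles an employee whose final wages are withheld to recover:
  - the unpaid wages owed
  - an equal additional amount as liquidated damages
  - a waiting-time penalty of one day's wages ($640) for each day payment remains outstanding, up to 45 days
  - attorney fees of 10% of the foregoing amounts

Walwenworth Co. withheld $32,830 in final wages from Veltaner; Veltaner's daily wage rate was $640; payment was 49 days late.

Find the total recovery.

Total award: $103,906

Liquidated damages (equal amount): $32,830
Penalty days: min(49, 45) = 45
Waiting-time penalty: 45 × $640 = $28,800
Subtotal: $32,830 + $32,830 + $28,800 = $94,460
Attorney fees: 10% of $94,460 = $9,446
Total award: $94,460 + $9,446 = $103,906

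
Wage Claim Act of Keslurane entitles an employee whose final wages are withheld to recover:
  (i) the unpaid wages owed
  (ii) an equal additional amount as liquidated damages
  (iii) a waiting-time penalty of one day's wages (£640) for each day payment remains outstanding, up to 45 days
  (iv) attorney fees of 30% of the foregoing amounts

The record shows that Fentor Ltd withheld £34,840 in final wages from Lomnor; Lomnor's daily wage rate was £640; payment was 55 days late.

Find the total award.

Total award: £128,024

Liquidated damages (equal amount): £34,840
Penalty days: min(55, 45) = 45
Waiting-time penalty: 45 × £640 = £28,800
Subtotal: £34,840 + £34,840 + £28,800 = £98,480
Attorney fees: 30% of £98,480 = £29,544
Total award: £98,480 + £29,544 = £128,024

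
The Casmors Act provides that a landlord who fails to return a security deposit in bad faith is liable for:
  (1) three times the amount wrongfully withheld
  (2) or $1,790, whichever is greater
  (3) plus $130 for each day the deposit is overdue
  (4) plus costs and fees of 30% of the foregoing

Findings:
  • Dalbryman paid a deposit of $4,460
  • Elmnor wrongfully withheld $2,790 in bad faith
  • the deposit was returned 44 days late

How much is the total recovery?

Trebled: 3 × $2,790 = $8,370
Minimum $1,790: $8,370 meets the minimum, no increase.
Late-return penalty: 44 × $130 = $5,720
Damages plus late penalty: $8,370 + $5,720 = $14,090
Costs and fees: 30% of $14,090 = $4,227
Total recovery: $14,090 + $4,227 = $18,317

$18,317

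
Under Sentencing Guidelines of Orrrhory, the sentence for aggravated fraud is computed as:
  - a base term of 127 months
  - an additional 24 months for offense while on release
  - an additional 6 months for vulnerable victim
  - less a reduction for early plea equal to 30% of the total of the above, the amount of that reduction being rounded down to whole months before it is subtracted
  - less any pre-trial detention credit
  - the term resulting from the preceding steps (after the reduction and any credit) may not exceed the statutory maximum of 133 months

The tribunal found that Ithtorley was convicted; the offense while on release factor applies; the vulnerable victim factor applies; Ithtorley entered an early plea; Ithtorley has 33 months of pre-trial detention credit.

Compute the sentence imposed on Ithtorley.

77 months

Offense while on release enhancement: +24 months
Vulnerable victim enhancement: +6 months
Adjusted term: 127 months + 24 months + 6 months = 157 months
Early plea reduction: 30% of 157 months = 47 months (rounded down)
After reduction: 157 − 47 = 110 months
Less pre-trial detention credit: 110 months − 33 months = 77 months
Cap at 133 months: 77 months is within the cap, no reduction.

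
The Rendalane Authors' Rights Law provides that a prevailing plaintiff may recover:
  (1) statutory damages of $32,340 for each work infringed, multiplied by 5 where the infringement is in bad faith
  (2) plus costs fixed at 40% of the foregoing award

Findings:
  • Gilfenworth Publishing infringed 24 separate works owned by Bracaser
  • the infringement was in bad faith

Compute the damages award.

$5,433,120

Statutory damages: 24 × $32,340 = $776,160
Multiplied by 5: 5 × $776,160 = $3,880,800
Costs: 40% of $3,880,800 = $1,552,320
Award plus costs: $3,880,800 + $1,552,320 = $5,433,120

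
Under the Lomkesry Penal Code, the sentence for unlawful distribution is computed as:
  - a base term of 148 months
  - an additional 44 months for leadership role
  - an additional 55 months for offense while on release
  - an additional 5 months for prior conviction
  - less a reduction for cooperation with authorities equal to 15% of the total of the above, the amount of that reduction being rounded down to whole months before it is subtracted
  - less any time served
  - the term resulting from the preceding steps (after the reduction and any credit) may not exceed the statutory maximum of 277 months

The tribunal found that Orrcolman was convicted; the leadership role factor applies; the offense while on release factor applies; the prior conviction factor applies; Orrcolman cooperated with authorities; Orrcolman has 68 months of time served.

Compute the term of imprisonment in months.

147 months

Leadership role enhancement: +44 months
Offense while on release enhancement: +55 months
Prior conviction enhancement: +5 months
Adjusted term: 148 months + 44 months + 55 months + 5 months = 252 months
Cooperation with authorities reduction: 15% of 252 months = 37 months (rounded down)
After reduction: 252 − 37 = 215 months
Less time served: 215 months − 68 months = 147 months
Cap at 277 months: 147 months is within the cap, no reduction.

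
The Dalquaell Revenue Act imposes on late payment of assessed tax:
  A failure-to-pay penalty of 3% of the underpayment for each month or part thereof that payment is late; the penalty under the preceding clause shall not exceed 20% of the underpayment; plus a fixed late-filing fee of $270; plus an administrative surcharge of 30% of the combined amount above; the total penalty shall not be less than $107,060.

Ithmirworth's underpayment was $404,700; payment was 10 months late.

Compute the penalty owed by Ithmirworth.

$107,060

Accrued rate: 3% × 10 = 30%, capped at 20% → 20%
Failure-to-pay penalty: 20% of $404,700 = $80,940
Penalty before surcharge: $80,940 + $270 = $81,210
Administrative surcharge: 30% of $81,210 = $24,363
Total penalty: $81,210 + $24,363 = $105,573
Minimum $107,060: $105,573 is below the minimum → $107,060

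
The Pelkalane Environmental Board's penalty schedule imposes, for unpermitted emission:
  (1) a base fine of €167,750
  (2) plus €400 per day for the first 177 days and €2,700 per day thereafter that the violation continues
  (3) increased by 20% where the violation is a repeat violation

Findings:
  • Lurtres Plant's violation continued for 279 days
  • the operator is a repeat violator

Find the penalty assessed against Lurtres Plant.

First 177 days: 177 × €400 = €70,800
Remaining days: (279 − 177) × €2,700 = €275,400
Per-day component: €70,800 + €275,400 = €346,200
Base plus per-day: €167,750 + €346,200 = €513,950
Enhancement: 20% of €513,950 = €102,790
Enhanced fine: €513,950 + €102,790 = €616,740

€616,740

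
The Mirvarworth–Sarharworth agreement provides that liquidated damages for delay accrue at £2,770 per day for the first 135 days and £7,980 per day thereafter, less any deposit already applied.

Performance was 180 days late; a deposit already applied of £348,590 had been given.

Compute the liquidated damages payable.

£384,460

First 135 days: 135 × £2,770 = £373,950
Remaining days: (180 − 135) × £7,980 = £359,100
Accrued per-day damages: £373,950 + £359,100 = £733,050
Less deposit already applied: £733,050 − £348,590 = £384,460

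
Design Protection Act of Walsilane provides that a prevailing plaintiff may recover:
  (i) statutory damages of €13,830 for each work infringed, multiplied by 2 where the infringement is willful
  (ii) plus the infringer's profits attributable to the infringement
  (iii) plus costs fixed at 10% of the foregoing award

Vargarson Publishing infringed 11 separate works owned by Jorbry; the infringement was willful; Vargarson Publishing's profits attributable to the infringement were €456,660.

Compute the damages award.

Award: €837,012

Statutory damages: 11 × €13,830 = €152,130
Doubled: 2 × €152,130 = €304,260
Combined award: €304,260 + €456,660 = €760,920
Costs: 10% of €760,920 = €76,092
Award plus costs: €760,920 + €76,092 = €837,012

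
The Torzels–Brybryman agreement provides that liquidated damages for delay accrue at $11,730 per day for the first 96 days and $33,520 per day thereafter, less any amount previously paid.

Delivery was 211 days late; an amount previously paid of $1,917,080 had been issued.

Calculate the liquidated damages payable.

Liquidated damages: $3,063,800

First 96 days: 96 × $11,730 = $1,126,080
Remaining days: (211 − 96) × $33,520 = $3,854,800
Accrued per-day damages: $1,126,080 + $3,854,800 = $4,980,880
Less amount previously paid: $4,980,880 − $1,917,080 = $3,063,800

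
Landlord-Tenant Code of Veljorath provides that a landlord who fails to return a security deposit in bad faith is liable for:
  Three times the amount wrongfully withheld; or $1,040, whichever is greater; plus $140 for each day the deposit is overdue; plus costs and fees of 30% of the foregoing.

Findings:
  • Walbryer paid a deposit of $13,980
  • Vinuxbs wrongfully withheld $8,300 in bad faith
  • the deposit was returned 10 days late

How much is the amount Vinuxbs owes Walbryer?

Recovery: $34,190

Trebled: 3 × $8,300 = $24,900
Minimum $1,040: $24,900 meets the minimum, no increase.
Late-return penalty: 10 × $140 = $1,400
Damages plus late penalty: $24,900 + $1,400 = $26,300
Costs and fees: 30% of $26,300 = $7,890
Total recovery: $26,300 + $7,890 = $34,190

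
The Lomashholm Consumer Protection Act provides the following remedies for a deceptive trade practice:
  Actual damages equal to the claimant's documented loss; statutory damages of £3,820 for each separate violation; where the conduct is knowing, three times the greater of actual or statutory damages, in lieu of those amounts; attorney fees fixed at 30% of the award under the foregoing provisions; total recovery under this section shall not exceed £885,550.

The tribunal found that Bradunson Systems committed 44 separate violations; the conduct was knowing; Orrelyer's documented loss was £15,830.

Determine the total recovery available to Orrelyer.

£655,512

Statutory damages: 44 × £3,820 = £168,080
Greater of actual damages (£15,830) or statutory damages (£168,080): £168,080
Trebled: 3 × £168,080 = £504,240
Attorney fees: 30% of £504,240 = £151,272
Total before cap: £504,240 + £151,272 = £655,512
Cap at £885,550: £655,512 is within the cap, no reduction.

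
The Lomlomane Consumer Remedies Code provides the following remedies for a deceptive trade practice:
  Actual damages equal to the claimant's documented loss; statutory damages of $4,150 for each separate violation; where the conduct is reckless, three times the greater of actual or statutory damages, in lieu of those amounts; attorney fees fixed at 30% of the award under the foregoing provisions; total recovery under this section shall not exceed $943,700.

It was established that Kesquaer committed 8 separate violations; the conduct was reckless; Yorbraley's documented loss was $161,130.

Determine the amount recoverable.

$628,407

Statutory damages: 8 × $4,150 = $33,200
Greater of actual damages ($161,130) or statutory damages ($33,200): $161,130
Trebled: 3 × $161,130 = $483,390
Attorney fees: 30% of $483,390 = $145,017
Total before cap: $483,390 + $145,017 = $628,407
Cap at $943,700: $628,407 is within the cap, no reduction.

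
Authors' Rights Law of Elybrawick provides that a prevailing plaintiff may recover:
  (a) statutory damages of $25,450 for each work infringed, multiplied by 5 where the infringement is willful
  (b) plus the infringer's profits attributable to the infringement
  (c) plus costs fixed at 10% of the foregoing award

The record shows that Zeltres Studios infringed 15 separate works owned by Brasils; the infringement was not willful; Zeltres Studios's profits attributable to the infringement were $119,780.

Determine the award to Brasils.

$551,683

Statutory damages: 15 × $25,450 = $381,750
Infringement not willful: no ×5 enhancement.
Combined award: $381,750 + $119,780 = $501,530
Costs: 10% of $501,530 = $50,153
Award plus costs: $501,530 + $50,153 = $551,683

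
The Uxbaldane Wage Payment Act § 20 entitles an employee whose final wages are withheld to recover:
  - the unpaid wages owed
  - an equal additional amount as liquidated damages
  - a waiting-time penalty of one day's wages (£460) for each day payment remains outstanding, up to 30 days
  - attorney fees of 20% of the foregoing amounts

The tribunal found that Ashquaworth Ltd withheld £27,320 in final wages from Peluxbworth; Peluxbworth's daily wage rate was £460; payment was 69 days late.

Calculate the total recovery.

£82,128

Liquidated damages (equal amount): £27,320
Penalty days: min(69, 30) = 30
Waiting-time penalty: 30 × £460 = £13,800
Subtotal: £27,320 + £27,320 + £13,800 = £68,440
Attorney fees: 20% of £68,440 = £13,688
Total award: £68,440 + £13,688 = £82,128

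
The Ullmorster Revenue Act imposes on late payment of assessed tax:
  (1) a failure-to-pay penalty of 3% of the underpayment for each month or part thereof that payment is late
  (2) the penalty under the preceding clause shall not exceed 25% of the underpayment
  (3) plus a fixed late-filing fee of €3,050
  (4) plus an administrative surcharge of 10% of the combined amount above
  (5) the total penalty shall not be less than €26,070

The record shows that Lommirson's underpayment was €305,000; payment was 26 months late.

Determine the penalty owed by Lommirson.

€87,230

Accrued rate: 3% × 26 = 78%, capped at 25% → 25%
Failure-to-pay penalty: 25% of €305,000 = €76,250
Penalty before surcharge: €76,250 + €3,050 = €79,300
Administrative surcharge: 10% of €79,300 = €7,930
Total penalty: €79,300 + €7,930 = €87,230
Minimum €26,070: €87,230 meets the minimum, no increase.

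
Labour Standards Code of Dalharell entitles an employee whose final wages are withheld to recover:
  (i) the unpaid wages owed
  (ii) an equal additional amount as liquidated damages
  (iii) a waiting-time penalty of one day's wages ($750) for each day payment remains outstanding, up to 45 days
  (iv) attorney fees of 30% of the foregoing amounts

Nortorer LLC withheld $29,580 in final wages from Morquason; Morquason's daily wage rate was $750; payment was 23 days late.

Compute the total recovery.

$99,333

Liquidated damages (equal amount): $29,580
Penalty days: min(23, 45) = 23
Waiting-time penalty: 23 × $750 = $17,250
Subtotal: $29,580 + $29,580 + $17,250 = $76,410
Attorney fees: 30% of $76,410 = $22,923
Total award: $76,410 + $22,923 = $99,333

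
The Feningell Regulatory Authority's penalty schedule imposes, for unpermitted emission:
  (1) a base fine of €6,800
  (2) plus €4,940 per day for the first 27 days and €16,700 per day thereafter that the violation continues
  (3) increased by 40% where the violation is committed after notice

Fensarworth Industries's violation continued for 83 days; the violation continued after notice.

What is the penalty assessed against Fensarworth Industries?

Civil penalty: €1,505,532

First 27 days: 27 × €4,940 = €133,380
Remaining days: (83 − 27) × €16,700 = €935,200
Per-day component: €133,380 + €935,200 = €1,068,580
Base plus per-day: €6,800 + €1,068,580 = €1,075,380
Enhancement: 40% of €1,075,380 = €430,152
Enhanced fine: €1,075,380 + €430,152 = €1,505,532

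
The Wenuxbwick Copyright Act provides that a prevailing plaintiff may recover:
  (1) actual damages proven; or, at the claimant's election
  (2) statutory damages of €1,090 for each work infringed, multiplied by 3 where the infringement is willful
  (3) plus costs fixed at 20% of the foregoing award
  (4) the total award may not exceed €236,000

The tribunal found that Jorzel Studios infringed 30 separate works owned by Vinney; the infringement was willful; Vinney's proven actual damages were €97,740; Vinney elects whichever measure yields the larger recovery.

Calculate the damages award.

€117,720

Statutory damages: 30 × €1,090 = €32,700
Trebled: 3 × €32,700 = €98,100
Greater of actual damages (€97,740) or enhanced statutory damages (€98,100): €98,100
Costs: 20% of €98,100 = €19,620
Award plus costs: €98,100 + €19,620 = €117,720
Cap at €236,000: €117,720 is within the cap, no reduction.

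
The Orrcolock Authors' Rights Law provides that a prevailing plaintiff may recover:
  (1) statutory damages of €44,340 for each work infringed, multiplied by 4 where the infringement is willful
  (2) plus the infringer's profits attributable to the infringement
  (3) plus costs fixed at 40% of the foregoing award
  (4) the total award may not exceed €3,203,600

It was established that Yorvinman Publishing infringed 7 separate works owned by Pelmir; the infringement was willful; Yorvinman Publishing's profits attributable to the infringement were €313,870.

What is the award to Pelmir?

Statutory damages: 7 × €44,340 = €310,380
Multiplied by 4: 4 × €310,380 = €1,241,520
Combined award: €1,241,520 + €313,870 = €1,555,390
Costs: 40% of €1,555,390 = €622,156
Award plus costs: €1,555,390 + €622,156 = €2,177,546
Cap at €3,203,600: €2,177,546 is within the cap, no reduction.

€2,177,546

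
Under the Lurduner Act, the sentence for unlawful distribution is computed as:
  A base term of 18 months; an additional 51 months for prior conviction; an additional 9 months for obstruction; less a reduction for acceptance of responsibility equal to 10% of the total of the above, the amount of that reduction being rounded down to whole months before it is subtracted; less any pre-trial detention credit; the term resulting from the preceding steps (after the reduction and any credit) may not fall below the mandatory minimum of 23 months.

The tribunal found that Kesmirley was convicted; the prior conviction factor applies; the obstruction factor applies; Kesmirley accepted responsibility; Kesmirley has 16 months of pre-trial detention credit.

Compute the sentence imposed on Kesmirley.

Prior conviction enhancement: +51 months
Obstruction enhancement: +9 months
Adjusted term: 18 months + 51 months + 9 months = 78 months
Acceptance of responsibility reduction: 10% of 78 months = 7 months (rounded down)
After reduction: 78 − 7 = 71 months
Less pre-trial detention credit: 71 months − 16 months = 55 months
Minimum 23 months: 55 months meets the minimum, no increase.

Sentence: 55 months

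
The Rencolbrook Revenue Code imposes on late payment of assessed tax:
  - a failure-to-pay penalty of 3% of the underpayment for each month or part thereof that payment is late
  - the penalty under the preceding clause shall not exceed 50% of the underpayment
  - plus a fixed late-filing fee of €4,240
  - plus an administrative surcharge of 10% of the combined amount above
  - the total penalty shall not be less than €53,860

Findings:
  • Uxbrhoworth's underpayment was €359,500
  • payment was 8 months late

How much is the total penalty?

Accrued rate: 3% × 8 = 24%, capped at 50% → 24%
Failure-to-pay penalty: 24% of €359,500 = €86,280
Penalty before surcharge: €86,280 + €4,240 = €90,520
Administrative surcharge: 10% of €90,520 = €9,052
Total penalty: €90,520 + €9,052 = €99,572
Minimum €53,860: €99,572 meets the minimum, no increase.

€99,572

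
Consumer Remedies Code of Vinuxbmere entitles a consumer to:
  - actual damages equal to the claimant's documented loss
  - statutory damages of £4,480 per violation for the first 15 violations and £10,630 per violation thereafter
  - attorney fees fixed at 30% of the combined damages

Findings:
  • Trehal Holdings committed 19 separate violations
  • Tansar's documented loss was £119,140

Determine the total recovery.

£297,518

First 15 violations: 15 × £4,480 = £67,200
Remaining violations: (19 − 15) × £10,630 = £42,520
Statutory damages: £67,200 + £42,520 = £109,720
Combined damages: £119,140 + £109,720 = £228,860
Attorney fees: 30% of £228,860 = £68,658
Total recovery: £228,860 + £68,658 = £297,518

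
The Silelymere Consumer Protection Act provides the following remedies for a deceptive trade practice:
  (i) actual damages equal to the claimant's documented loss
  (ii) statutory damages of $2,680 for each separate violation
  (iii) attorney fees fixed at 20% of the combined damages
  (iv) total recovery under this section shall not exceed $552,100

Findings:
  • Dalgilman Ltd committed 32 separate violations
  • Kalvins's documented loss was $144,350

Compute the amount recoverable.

$276,132

Statutory damages: 32 × $2,680 = $85,760
Combined damages: $144,350 + $85,760 = $230,110
Attorney fees: 20% of $230,110 = $46,022
Total before cap: $230,110 + $46,022 = $276,132
Cap at $552,100: $276,132 is within the cap, no reduction.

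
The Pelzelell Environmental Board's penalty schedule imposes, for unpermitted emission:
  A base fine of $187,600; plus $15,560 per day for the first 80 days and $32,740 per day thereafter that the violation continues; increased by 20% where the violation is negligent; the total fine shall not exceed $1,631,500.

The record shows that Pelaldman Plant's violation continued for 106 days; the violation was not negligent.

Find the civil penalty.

$1,631,500

First 80 days: 80 × $15,560 = $1,244,800
Remaining days: (106 − 80) × $32,740 = $851,240
Per-day component: $1,244,800 + $851,240 = $2,096,040
Base plus per-day: $187,600 + $2,096,040 = $2,283,640
The violation was not negligent: no 20% increase.
Cap at $1,631,500: $2,283,640 exceeds the cap → $1,631,500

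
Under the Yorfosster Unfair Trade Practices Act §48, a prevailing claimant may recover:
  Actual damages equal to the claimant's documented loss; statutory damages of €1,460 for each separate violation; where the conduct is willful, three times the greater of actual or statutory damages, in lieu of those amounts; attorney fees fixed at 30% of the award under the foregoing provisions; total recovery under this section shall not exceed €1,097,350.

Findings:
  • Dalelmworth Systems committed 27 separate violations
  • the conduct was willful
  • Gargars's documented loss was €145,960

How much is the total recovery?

Statutory damages: 27 × €1,460 = €39,420
Greater of actual damages (€145,960) or statutory damages (€39,420): €145,960
Trebled: 3 × €145,960 = €437,880
Attorney fees: 30% of €437,880 = €131,364
Total before cap: €437,880 + €131,364 = €569,244
Cap at €1,097,350: €569,244 is within the cap, no reduction.

€569,244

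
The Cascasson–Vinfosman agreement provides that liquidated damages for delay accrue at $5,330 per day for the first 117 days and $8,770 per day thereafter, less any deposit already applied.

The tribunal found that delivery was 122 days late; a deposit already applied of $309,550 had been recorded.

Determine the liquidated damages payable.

First 117 days: 117 × $5,330 = $623,610
Remaining days: (122 − 117) × $8,770 = $43,850
Accrued per-day damages: $623,610 + $43,850 = $667,460
Less deposit already applied: $667,460 − $309,550 = $357,910

$357,910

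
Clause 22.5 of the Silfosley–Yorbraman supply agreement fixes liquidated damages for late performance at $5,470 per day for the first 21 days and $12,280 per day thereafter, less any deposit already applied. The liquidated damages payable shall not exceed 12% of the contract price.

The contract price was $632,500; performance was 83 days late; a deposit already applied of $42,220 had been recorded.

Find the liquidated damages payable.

$75,900

First 21 days: 21 × $5,470 = $114,870
Remaining days: (83 − 21) × $12,280 = $761,360
Accrued per-day damages: $114,870 + $761,360 = $876,230
Less deposit already applied: $876,230 − $42,220 = $834,010
Cap: 12% of $632,500 = $75,900
Cap at $75,900: $834,010 exceeds the cap → $75,900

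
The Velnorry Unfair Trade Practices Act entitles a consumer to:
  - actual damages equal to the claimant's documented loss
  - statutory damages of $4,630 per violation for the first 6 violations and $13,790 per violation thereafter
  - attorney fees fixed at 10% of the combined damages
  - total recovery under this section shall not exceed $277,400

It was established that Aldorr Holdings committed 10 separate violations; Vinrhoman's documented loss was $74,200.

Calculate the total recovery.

$172,854

First 6 violations: 6 × $4,630 = $27,780
Remaining violations: (10 − 6) × $13,790 = $55,160
Statutory damages: $27,780 + $55,160 = $82,940
Combined damages: $74,200 + $82,940 = $157,140
Attorney fees: 10% of $157,140 = $15,714
Total before cap: $157,140 + $15,714 = $172,854
Cap at $277,400: $172,854 is within the cap, no reduction.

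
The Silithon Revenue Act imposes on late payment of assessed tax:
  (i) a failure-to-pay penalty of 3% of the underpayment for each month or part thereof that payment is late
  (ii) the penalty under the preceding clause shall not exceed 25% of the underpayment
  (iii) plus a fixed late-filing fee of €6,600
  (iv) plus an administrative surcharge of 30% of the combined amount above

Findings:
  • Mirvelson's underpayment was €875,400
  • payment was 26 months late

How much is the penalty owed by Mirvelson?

Accrued rate: 3% × 26 = 78%, capped at 25% → 25%
Failure-to-pay penalty: 25% of €875,400 = €218,850
Penalty before surcharge: €218,850 + €6,600 = €225,450
Administrative surcharge: 30% of €225,450 = €67,635
Total penalty: €225,450 + €67,635 = €293,085

€293,085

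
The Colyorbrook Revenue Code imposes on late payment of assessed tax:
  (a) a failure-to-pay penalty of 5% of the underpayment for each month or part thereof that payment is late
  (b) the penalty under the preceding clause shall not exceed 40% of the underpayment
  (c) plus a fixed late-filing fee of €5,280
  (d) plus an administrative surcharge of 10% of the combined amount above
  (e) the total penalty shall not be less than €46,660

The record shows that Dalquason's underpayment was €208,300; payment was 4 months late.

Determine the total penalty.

Accrued rate: 5% × 4 = 20%, capped at 40% → 20%
Failure-to-pay penalty: 20% of €208,300 = €41,660
Penalty before surcharge: €41,660 + €5,280 = €46,940
Administrative surcharge: 10% of €46,940 = €4,694
Total penalty: €46,940 + €4,694 = €51,634
Minimum €46,660: €51,634 meets the minimum, no increase.

€51,634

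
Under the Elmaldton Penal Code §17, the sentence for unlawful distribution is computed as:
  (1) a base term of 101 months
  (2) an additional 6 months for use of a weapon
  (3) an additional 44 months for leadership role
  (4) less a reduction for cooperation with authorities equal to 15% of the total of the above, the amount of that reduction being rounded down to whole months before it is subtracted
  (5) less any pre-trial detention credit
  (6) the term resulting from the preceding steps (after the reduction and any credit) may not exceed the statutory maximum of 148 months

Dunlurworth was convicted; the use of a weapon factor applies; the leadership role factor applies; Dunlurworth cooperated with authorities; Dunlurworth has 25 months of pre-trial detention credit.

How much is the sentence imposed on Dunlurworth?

104 months

Use of a weapon enhancement: +6 months
Leadership role enhancement: +44 months
Adjusted term: 101 months + 6 months + 44 months = 151 months
Cooperation with authorities reduction: 15% of 151 months = 22 months (rounded down)
After reduction: 151 − 22 = 129 months
Less pre-trial detention credit: 129 months − 25 months = 104 months
Cap at 148 months: 104 months is within the cap, no reduction.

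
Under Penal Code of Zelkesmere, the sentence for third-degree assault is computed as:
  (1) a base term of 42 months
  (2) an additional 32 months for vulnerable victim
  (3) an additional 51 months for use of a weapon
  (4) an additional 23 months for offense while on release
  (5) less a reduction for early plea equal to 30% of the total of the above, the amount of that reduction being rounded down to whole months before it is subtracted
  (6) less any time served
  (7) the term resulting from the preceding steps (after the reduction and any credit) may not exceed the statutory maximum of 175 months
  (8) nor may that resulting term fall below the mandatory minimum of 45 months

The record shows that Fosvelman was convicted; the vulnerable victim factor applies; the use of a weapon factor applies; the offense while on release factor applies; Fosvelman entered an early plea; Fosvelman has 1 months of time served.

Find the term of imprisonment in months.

103 months

Vulnerable victim enhancement: +32 months
Use of a weapon enhancement: +51 months
Offense while on release enhancement: +23 months
Adjusted term: 42 months + 32 months + 51 months + 23 months = 148 months
Early plea reduction: 30% of 148 months = 44 months (rounded down)
After reduction: 148 − 44 = 104 months
Less time served: 104 months − 1 months = 103 months
Cap at 175 months: 103 months is within the cap, no reduction.
Minimum 45 months: 103 months meets the minimum, no increase.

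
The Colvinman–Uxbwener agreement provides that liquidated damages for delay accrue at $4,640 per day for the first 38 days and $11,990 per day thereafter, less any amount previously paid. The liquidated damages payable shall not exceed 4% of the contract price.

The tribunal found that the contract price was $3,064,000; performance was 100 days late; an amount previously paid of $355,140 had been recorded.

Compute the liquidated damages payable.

First 38 days: 38 × $4,640 = $176,320
Remaining days: (100 − 38) × $11,990 = $743,380
Accrued per-day damages: $176,320 + $743,380 = $919,700
Less amount previously paid: $919,700 − $355,140 = $564,560
Cap: 4% of $3,064,000 = $122,560
Cap at $122,560: $564,560 exceeds the cap → $122,560

$122,560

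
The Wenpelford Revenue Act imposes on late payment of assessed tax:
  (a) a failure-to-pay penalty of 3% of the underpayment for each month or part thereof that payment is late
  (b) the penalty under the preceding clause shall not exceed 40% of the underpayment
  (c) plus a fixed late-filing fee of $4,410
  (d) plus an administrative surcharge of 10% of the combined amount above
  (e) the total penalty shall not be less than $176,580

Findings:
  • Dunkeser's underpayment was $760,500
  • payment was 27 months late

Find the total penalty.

Accrued rate: 3% × 27 = 81%, capped at 40% → 40%
Failure-to-pay penalty: 40% of $760,500 = $304,200
Penalty before surcharge: $304,200 + $4,410 = $308,610
Administrative surcharge: 10% of $308,610 = $30,861
Total penalty: $308,610 + $30,861 = $339,471
Minimum $176,580: $339,471 meets the minimum, no increase.

$339,471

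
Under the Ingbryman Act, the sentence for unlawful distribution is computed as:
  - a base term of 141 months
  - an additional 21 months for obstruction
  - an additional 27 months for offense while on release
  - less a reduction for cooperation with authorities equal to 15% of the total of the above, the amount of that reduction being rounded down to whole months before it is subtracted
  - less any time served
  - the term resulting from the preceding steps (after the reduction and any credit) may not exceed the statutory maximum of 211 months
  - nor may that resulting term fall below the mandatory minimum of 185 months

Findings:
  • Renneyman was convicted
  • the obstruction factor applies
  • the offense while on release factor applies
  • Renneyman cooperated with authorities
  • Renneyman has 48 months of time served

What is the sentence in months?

Obstruction enhancement: +21 months
Offense while on release enhancement: +27 months
Adjusted term: 141 months + 21 months + 27 months = 189 months
Cooperation with authorities reduction: 15% of 189 months = 28 months (rounded down)
After reduction: 189 − 28 = 161 months
Less time served: 161 months − 48 months = 113 months
Cap at 211 months: 113 months is within the cap, no reduction.
Minimum 185 months: 113 months is below the minimum → 185 months

185 months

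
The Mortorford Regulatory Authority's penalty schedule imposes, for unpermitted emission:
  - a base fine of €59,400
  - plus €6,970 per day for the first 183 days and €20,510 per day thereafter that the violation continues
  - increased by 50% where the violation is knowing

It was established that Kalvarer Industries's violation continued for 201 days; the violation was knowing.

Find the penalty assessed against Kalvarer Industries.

First 183 days: 183 × €6,970 = €1,275,510
Remaining days: (201 − 183) × €20,510 = €369,180
Per-day component: €1,275,510 + €369,180 = €1,644,690
Base plus per-day: €59,400 + €1,644,690 = €1,704,090
Enhancement: 50% of €1,704,090 = €852,045
Enhanced fine: €1,704,090 + €852,045 = €2,556,135

Civil penalty: €2,556,135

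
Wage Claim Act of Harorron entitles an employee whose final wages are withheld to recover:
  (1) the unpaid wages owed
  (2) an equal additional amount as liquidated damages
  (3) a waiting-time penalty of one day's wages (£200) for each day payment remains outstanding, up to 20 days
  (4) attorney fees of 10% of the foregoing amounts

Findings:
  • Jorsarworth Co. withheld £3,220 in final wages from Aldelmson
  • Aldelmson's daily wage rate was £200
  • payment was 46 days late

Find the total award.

£11,484

Liquidated damages (equal amount): £3,220
Penalty days: min(46, 20) = 20
Waiting-time penalty: 20 × £200 = £4,000
Subtotal: £3,220 + £3,220 + £4,000 = £10,440
Attorney fees: 10% of £10,440 = £1,044
Total award: £10,440 + £1,044 = £11,484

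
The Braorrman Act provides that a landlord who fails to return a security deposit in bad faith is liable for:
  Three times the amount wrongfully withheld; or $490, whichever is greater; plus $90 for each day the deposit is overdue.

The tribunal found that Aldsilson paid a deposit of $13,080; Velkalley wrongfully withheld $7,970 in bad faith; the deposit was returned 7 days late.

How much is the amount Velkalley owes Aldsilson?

$24,540

Trebled: 3 × $7,970 = $23,910
Minimum $490: $23,910 meets the minimum, no increase.
Late-return penalty: 7 × $90 = $630
Damages plus late penalty: $23,910 + $630 = $24,540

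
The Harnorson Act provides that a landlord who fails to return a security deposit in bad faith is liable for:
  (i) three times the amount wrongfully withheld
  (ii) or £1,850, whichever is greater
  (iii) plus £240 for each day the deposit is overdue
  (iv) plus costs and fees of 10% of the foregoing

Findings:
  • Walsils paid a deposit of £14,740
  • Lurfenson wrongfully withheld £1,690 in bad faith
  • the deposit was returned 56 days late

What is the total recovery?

£20,361

Trebled: 3 × £1,690 = £5,070
Minimum £1,850: £5,070 meets the minimum, no increase.
Late-return penalty: 56 × £240 = £13,440
Damages plus late penalty: £5,070 + £13,440 = £18,510
Costs and fees: 10% of £18,510 = £1,851
Total recovery: £18,510 + £1,851 = £20,361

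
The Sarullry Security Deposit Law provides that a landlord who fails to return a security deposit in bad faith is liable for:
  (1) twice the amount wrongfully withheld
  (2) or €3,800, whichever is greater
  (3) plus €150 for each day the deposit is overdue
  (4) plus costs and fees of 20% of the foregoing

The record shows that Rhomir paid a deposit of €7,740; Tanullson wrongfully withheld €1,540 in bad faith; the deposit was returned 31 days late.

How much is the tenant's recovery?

Doubled: 2 × €1,540 = €3,080
Minimum €3,800: €3,080 is below the minimum → €3,800
Late-return penalty: 31 × €150 = €4,650
Damages plus late penalty: €3,800 + €4,650 = €8,450
Costs and fees: 20% of €8,450 = €1,690
Total recovery: €8,450 + €1,690 = €10,140

€10,140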